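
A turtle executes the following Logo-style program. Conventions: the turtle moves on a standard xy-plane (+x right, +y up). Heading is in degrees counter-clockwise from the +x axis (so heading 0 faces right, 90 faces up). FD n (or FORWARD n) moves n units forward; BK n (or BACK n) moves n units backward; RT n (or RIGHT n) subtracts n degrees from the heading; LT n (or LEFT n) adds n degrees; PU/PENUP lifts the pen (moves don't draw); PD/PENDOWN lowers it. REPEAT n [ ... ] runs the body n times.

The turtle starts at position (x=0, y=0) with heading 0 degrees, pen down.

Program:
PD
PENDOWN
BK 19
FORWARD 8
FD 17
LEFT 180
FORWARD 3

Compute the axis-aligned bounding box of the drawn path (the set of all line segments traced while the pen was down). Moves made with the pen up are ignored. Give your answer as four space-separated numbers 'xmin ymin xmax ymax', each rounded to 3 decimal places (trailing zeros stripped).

Answer: -19 0 6 0

Derivation:
Executing turtle program step by step:
Start: pos=(0,0), heading=0, pen down
PD: pen down
PD: pen down
BK 19: (0,0) -> (-19,0) [heading=0, draw]
FD 8: (-19,0) -> (-11,0) [heading=0, draw]
FD 17: (-11,0) -> (6,0) [heading=0, draw]
LT 180: heading 0 -> 180
FD 3: (6,0) -> (3,0) [heading=180, draw]
Final: pos=(3,0), heading=180, 4 segment(s) drawn

Segment endpoints: x in {-19, -11, 0, 3, 6}, y in {0, 0}
xmin=-19, ymin=0, xmax=6, ymax=0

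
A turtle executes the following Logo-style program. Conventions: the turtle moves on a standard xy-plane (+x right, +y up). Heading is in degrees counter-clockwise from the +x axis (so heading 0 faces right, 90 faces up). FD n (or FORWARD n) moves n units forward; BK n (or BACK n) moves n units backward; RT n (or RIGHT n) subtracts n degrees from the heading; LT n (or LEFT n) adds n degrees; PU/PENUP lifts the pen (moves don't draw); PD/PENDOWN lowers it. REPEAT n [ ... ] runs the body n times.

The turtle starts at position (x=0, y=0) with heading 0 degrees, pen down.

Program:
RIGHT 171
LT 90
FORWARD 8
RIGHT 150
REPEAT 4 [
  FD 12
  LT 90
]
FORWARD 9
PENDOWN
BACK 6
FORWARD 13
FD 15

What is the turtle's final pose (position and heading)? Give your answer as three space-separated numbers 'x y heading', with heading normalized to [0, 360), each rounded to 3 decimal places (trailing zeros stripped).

Answer: -18.257 16.19 129

Derivation:
Executing turtle program step by step:
Start: pos=(0,0), heading=0, pen down
RT 171: heading 0 -> 189
LT 90: heading 189 -> 279
FD 8: (0,0) -> (1.251,-7.902) [heading=279, draw]
RT 150: heading 279 -> 129
REPEAT 4 [
  -- iteration 1/4 --
  FD 12: (1.251,-7.902) -> (-6.3,1.424) [heading=129, draw]
  LT 90: heading 129 -> 219
  -- iteration 2/4 --
  FD 12: (-6.3,1.424) -> (-15.626,-6.128) [heading=219, draw]
  LT 90: heading 219 -> 309
  -- iteration 3/4 --
  FD 12: (-15.626,-6.128) -> (-8.074,-15.453) [heading=309, draw]
  LT 90: heading 309 -> 39
  -- iteration 4/4 --
  FD 12: (-8.074,-15.453) -> (1.251,-7.902) [heading=39, draw]
  LT 90: heading 39 -> 129
]
FD 9: (1.251,-7.902) -> (-4.412,-0.907) [heading=129, draw]
PD: pen down
BK 6: (-4.412,-0.907) -> (-0.636,-5.57) [heading=129, draw]
FD 13: (-0.636,-5.57) -> (-8.818,4.533) [heading=129, draw]
FD 15: (-8.818,4.533) -> (-18.257,16.19) [heading=129, draw]
Final: pos=(-18.257,16.19), heading=129, 9 segment(s) drawn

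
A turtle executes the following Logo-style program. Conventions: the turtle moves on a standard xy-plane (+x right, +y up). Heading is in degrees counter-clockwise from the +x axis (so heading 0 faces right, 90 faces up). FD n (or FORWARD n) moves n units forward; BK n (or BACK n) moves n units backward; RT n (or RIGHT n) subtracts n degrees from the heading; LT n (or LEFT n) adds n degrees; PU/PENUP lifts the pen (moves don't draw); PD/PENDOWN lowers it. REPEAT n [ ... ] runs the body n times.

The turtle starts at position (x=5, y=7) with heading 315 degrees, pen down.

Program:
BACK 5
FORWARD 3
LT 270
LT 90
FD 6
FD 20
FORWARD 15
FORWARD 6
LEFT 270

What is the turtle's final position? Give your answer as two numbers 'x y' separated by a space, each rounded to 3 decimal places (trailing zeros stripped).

Executing turtle program step by step:
Start: pos=(5,7), heading=315, pen down
BK 5: (5,7) -> (1.464,10.536) [heading=315, draw]
FD 3: (1.464,10.536) -> (3.586,8.414) [heading=315, draw]
LT 270: heading 315 -> 225
LT 90: heading 225 -> 315
FD 6: (3.586,8.414) -> (7.828,4.172) [heading=315, draw]
FD 20: (7.828,4.172) -> (21.971,-9.971) [heading=315, draw]
FD 15: (21.971,-9.971) -> (32.577,-20.577) [heading=315, draw]
FD 6: (32.577,-20.577) -> (36.82,-24.82) [heading=315, draw]
LT 270: heading 315 -> 225
Final: pos=(36.82,-24.82), heading=225, 6 segment(s) drawn

Answer: 36.82 -24.82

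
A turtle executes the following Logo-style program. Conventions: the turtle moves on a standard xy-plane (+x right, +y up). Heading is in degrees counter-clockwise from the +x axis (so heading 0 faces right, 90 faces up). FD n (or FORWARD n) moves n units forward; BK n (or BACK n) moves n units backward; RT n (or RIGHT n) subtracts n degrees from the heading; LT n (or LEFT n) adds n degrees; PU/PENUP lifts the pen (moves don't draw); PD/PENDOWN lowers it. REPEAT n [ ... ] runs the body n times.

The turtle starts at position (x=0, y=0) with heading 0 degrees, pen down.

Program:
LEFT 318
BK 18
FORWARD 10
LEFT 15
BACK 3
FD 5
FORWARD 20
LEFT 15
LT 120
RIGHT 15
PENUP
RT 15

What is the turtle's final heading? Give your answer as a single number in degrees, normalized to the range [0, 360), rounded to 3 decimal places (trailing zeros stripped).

Answer: 78

Derivation:
Executing turtle program step by step:
Start: pos=(0,0), heading=0, pen down
LT 318: heading 0 -> 318
BK 18: (0,0) -> (-13.377,12.044) [heading=318, draw]
FD 10: (-13.377,12.044) -> (-5.945,5.353) [heading=318, draw]
LT 15: heading 318 -> 333
BK 3: (-5.945,5.353) -> (-8.618,6.715) [heading=333, draw]
FD 5: (-8.618,6.715) -> (-4.163,4.445) [heading=333, draw]
FD 20: (-4.163,4.445) -> (13.657,-4.635) [heading=333, draw]
LT 15: heading 333 -> 348
LT 120: heading 348 -> 108
RT 15: heading 108 -> 93
PU: pen up
RT 15: heading 93 -> 78
Final: pos=(13.657,-4.635), heading=78, 5 segment(s) drawn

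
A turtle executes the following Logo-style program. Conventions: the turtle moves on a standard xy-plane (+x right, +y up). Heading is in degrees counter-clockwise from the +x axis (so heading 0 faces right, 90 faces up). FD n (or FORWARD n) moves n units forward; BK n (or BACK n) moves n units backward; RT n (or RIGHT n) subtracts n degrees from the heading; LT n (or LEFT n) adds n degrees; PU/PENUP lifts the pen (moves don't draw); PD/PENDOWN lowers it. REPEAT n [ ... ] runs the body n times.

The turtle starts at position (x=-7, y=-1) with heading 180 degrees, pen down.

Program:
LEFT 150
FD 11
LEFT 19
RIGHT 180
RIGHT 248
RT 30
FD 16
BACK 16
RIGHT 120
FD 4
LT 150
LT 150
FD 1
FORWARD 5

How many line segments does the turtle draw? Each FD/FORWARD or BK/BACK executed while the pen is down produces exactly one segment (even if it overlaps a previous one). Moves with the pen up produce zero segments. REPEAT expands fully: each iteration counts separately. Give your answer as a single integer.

Answer: 6

Derivation:
Executing turtle program step by step:
Start: pos=(-7,-1), heading=180, pen down
LT 150: heading 180 -> 330
FD 11: (-7,-1) -> (2.526,-6.5) [heading=330, draw]
LT 19: heading 330 -> 349
RT 180: heading 349 -> 169
RT 248: heading 169 -> 281
RT 30: heading 281 -> 251
FD 16: (2.526,-6.5) -> (-2.683,-21.628) [heading=251, draw]
BK 16: (-2.683,-21.628) -> (2.526,-6.5) [heading=251, draw]
RT 120: heading 251 -> 131
FD 4: (2.526,-6.5) -> (-0.098,-3.481) [heading=131, draw]
LT 150: heading 131 -> 281
LT 150: heading 281 -> 71
FD 1: (-0.098,-3.481) -> (0.228,-2.536) [heading=71, draw]
FD 5: (0.228,-2.536) -> (1.855,2.192) [heading=71, draw]
Final: pos=(1.855,2.192), heading=71, 6 segment(s) drawn
Segments drawn: 6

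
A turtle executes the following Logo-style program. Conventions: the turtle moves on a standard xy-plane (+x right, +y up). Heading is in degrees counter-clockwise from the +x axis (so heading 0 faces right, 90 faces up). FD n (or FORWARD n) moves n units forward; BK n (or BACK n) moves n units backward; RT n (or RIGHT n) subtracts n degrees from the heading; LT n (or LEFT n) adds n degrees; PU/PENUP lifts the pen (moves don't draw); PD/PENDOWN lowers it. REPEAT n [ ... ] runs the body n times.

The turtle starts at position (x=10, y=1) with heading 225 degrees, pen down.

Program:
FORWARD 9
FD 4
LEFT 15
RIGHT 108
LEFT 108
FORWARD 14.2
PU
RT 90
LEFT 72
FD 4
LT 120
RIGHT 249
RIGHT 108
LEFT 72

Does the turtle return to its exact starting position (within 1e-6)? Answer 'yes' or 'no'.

Executing turtle program step by step:
Start: pos=(10,1), heading=225, pen down
FD 9: (10,1) -> (3.636,-5.364) [heading=225, draw]
FD 4: (3.636,-5.364) -> (0.808,-8.192) [heading=225, draw]
LT 15: heading 225 -> 240
RT 108: heading 240 -> 132
LT 108: heading 132 -> 240
FD 14.2: (0.808,-8.192) -> (-6.292,-20.49) [heading=240, draw]
PU: pen up
RT 90: heading 240 -> 150
LT 72: heading 150 -> 222
FD 4: (-6.292,-20.49) -> (-9.265,-23.166) [heading=222, move]
LT 120: heading 222 -> 342
RT 249: heading 342 -> 93
RT 108: heading 93 -> 345
LT 72: heading 345 -> 57
Final: pos=(-9.265,-23.166), heading=57, 3 segment(s) drawn

Start position: (10, 1)
Final position: (-9.265, -23.166)
Distance = 30.906; >= 1e-6 -> NOT closed

Answer: no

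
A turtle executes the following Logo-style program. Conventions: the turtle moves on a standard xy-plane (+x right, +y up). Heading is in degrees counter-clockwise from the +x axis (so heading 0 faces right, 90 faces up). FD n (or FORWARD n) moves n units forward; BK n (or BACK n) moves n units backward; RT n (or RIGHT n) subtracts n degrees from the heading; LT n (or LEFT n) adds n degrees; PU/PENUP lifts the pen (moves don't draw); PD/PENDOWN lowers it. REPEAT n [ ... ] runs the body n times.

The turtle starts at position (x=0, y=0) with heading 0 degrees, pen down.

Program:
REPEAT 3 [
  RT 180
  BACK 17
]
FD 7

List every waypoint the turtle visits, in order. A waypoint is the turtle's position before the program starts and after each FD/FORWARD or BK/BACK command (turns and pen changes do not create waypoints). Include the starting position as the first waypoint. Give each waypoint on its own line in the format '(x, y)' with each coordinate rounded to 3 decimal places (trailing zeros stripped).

Executing turtle program step by step:
Start: pos=(0,0), heading=0, pen down
REPEAT 3 [
  -- iteration 1/3 --
  RT 180: heading 0 -> 180
  BK 17: (0,0) -> (17,0) [heading=180, draw]
  -- iteration 2/3 --
  RT 180: heading 180 -> 0
  BK 17: (17,0) -> (0,0) [heading=0, draw]
  -- iteration 3/3 --
  RT 180: heading 0 -> 180
  BK 17: (0,0) -> (17,0) [heading=180, draw]
]
FD 7: (17,0) -> (10,0) [heading=180, draw]
Final: pos=(10,0), heading=180, 4 segment(s) drawn
Waypoints (5 total):
(0, 0)
(17, 0)
(0, 0)
(17, 0)
(10, 0)

Answer: (0, 0)
(17, 0)
(0, 0)
(17, 0)
(10, 0)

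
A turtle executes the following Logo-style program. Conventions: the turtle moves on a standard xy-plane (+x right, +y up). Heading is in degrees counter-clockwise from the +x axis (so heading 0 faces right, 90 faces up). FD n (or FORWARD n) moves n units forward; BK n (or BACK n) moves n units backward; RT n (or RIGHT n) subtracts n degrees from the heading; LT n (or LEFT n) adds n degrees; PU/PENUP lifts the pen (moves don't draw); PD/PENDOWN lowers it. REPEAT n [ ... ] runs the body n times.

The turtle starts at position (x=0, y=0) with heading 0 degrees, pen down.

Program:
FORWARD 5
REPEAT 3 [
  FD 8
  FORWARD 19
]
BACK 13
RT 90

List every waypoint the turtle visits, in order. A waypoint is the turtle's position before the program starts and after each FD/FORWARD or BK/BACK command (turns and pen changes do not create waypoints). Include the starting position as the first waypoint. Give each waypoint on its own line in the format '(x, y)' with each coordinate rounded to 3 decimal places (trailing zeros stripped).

Answer: (0, 0)
(5, 0)
(13, 0)
(32, 0)
(40, 0)
(59, 0)
(67, 0)
(86, 0)
(73, 0)

Derivation:
Executing turtle program step by step:
Start: pos=(0,0), heading=0, pen down
FD 5: (0,0) -> (5,0) [heading=0, draw]
REPEAT 3 [
  -- iteration 1/3 --
  FD 8: (5,0) -> (13,0) [heading=0, draw]
  FD 19: (13,0) -> (32,0) [heading=0, draw]
  -- iteration 2/3 --
  FD 8: (32,0) -> (40,0) [heading=0, draw]
  FD 19: (40,0) -> (59,0) [heading=0, draw]
  -- iteration 3/3 --
  FD 8: (59,0) -> (67,0) [heading=0, draw]
  FD 19: (67,0) -> (86,0) [heading=0, draw]
]
BK 13: (86,0) -> (73,0) [heading=0, draw]
RT 90: heading 0 -> 270
Final: pos=(73,0), heading=270, 8 segment(s) drawn
Waypoints (9 total):
(0, 0)
(5, 0)
(13, 0)
(32, 0)
(40, 0)
(59, 0)
(67, 0)
(86, 0)
(73, 0)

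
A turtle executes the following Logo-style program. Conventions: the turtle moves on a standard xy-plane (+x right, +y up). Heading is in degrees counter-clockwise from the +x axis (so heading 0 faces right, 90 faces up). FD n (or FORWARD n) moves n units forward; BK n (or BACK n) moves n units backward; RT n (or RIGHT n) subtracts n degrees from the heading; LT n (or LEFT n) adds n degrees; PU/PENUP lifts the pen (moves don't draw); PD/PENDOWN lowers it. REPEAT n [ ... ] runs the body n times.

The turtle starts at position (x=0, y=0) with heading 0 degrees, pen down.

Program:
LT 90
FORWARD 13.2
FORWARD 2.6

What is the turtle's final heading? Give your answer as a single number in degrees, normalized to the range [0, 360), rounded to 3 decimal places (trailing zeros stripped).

Executing turtle program step by step:
Start: pos=(0,0), heading=0, pen down
LT 90: heading 0 -> 90
FD 13.2: (0,0) -> (0,13.2) [heading=90, draw]
FD 2.6: (0,13.2) -> (0,15.8) [heading=90, draw]
Final: pos=(0,15.8), heading=90, 2 segment(s) drawn

Answer: 90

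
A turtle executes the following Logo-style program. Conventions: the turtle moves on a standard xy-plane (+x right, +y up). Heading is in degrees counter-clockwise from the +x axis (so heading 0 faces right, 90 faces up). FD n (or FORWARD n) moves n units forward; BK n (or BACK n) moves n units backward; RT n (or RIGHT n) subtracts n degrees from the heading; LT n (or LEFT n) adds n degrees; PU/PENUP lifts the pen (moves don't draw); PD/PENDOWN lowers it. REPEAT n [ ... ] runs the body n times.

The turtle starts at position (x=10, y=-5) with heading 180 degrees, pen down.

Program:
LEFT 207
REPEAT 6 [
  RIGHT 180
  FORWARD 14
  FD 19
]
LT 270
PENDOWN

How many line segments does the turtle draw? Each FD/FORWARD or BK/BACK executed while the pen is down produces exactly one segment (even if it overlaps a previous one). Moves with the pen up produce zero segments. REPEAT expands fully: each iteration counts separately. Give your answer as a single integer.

Executing turtle program step by step:
Start: pos=(10,-5), heading=180, pen down
LT 207: heading 180 -> 27
REPEAT 6 [
  -- iteration 1/6 --
  RT 180: heading 27 -> 207
  FD 14: (10,-5) -> (-2.474,-11.356) [heading=207, draw]
  FD 19: (-2.474,-11.356) -> (-19.403,-19.982) [heading=207, draw]
  -- iteration 2/6 --
  RT 180: heading 207 -> 27
  FD 14: (-19.403,-19.982) -> (-6.929,-13.626) [heading=27, draw]
  FD 19: (-6.929,-13.626) -> (10,-5) [heading=27, draw]
  -- iteration 3/6 --
  RT 180: heading 27 -> 207
  FD 14: (10,-5) -> (-2.474,-11.356) [heading=207, draw]
  FD 19: (-2.474,-11.356) -> (-19.403,-19.982) [heading=207, draw]
  -- iteration 4/6 --
  RT 180: heading 207 -> 27
  FD 14: (-19.403,-19.982) -> (-6.929,-13.626) [heading=27, draw]
  FD 19: (-6.929,-13.626) -> (10,-5) [heading=27, draw]
  -- iteration 5/6 --
  RT 180: heading 27 -> 207
  FD 14: (10,-5) -> (-2.474,-11.356) [heading=207, draw]
  FD 19: (-2.474,-11.356) -> (-19.403,-19.982) [heading=207, draw]
  -- iteration 6/6 --
  RT 180: heading 207 -> 27
  FD 14: (-19.403,-19.982) -> (-6.929,-13.626) [heading=27, draw]
  FD 19: (-6.929,-13.626) -> (10,-5) [heading=27, draw]
]
LT 270: heading 27 -> 297
PD: pen down
Final: pos=(10,-5), heading=297, 12 segment(s) drawn
Segments drawn: 12

Answer: 12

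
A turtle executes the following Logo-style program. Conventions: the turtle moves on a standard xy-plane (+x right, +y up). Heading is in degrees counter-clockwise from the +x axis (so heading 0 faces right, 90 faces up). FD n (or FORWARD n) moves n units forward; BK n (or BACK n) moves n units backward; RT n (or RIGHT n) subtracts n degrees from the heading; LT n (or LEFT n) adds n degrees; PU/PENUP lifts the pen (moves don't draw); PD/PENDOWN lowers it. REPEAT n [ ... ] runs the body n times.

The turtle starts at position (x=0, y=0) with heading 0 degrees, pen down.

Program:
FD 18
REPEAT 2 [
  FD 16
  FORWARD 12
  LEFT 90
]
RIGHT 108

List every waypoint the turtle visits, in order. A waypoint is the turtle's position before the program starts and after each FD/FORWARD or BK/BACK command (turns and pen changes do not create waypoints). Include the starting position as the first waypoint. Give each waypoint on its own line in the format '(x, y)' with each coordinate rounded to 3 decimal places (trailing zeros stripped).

Answer: (0, 0)
(18, 0)
(34, 0)
(46, 0)
(46, 16)
(46, 28)

Derivation:
Executing turtle program step by step:
Start: pos=(0,0), heading=0, pen down
FD 18: (0,0) -> (18,0) [heading=0, draw]
REPEAT 2 [
  -- iteration 1/2 --
  FD 16: (18,0) -> (34,0) [heading=0, draw]
  FD 12: (34,0) -> (46,0) [heading=0, draw]
  LT 90: heading 0 -> 90
  -- iteration 2/2 --
  FD 16: (46,0) -> (46,16) [heading=90, draw]
  FD 12: (46,16) -> (46,28) [heading=90, draw]
  LT 90: heading 90 -> 180
]
RT 108: heading 180 -> 72
Final: pos=(46,28), heading=72, 5 segment(s) drawn
Waypoints (6 total):
(0, 0)
(18, 0)
(34, 0)
(46, 0)
(46, 16)
(46, 28)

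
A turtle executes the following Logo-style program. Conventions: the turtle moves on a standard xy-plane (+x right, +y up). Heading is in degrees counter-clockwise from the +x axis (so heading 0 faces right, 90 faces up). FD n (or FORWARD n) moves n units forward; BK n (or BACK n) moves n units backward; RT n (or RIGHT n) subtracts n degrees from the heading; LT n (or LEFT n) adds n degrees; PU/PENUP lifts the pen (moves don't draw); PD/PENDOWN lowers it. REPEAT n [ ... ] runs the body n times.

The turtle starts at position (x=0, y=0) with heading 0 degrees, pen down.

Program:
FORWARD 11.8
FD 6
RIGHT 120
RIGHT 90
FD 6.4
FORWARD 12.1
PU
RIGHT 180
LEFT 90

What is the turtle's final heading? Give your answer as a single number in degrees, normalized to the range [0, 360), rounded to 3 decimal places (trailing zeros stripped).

Answer: 60

Derivation:
Executing turtle program step by step:
Start: pos=(0,0), heading=0, pen down
FD 11.8: (0,0) -> (11.8,0) [heading=0, draw]
FD 6: (11.8,0) -> (17.8,0) [heading=0, draw]
RT 120: heading 0 -> 240
RT 90: heading 240 -> 150
FD 6.4: (17.8,0) -> (12.257,3.2) [heading=150, draw]
FD 12.1: (12.257,3.2) -> (1.779,9.25) [heading=150, draw]
PU: pen up
RT 180: heading 150 -> 330
LT 90: heading 330 -> 60
Final: pos=(1.779,9.25), heading=60, 4 segment(s) drawn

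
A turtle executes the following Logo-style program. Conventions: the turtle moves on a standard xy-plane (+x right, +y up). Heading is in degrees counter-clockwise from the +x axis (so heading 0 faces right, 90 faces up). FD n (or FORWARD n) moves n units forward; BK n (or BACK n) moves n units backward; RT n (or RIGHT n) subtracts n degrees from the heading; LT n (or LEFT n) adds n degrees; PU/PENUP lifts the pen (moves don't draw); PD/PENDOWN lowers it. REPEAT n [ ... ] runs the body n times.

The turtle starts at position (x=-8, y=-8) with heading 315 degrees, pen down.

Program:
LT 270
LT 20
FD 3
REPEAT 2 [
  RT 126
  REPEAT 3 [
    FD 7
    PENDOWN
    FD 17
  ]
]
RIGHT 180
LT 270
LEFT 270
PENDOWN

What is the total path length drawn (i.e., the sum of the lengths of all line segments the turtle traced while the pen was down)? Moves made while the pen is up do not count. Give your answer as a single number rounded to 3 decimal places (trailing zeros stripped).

Executing turtle program step by step:
Start: pos=(-8,-8), heading=315, pen down
LT 270: heading 315 -> 225
LT 20: heading 225 -> 245
FD 3: (-8,-8) -> (-9.268,-10.719) [heading=245, draw]
REPEAT 2 [
  -- iteration 1/2 --
  RT 126: heading 245 -> 119
  REPEAT 3 [
    -- iteration 1/3 --
    FD 7: (-9.268,-10.719) -> (-12.662,-4.597) [heading=119, draw]
    PD: pen down
    FD 17: (-12.662,-4.597) -> (-20.903,10.272) [heading=119, draw]
    -- iteration 2/3 --
    FD 7: (-20.903,10.272) -> (-24.297,16.394) [heading=119, draw]
    PD: pen down
    FD 17: (-24.297,16.394) -> (-32.539,31.263) [heading=119, draw]
    -- iteration 3/3 --
    FD 7: (-32.539,31.263) -> (-35.932,37.385) [heading=119, draw]
    PD: pen down
    FD 17: (-35.932,37.385) -> (-44.174,52.254) [heading=119, draw]
  ]
  -- iteration 2/2 --
  RT 126: heading 119 -> 353
  REPEAT 3 [
    -- iteration 1/3 --
    FD 7: (-44.174,52.254) -> (-37.226,51.401) [heading=353, draw]
    PD: pen down
    FD 17: (-37.226,51.401) -> (-20.353,49.329) [heading=353, draw]
    -- iteration 2/3 --
    FD 7: (-20.353,49.329) -> (-13.405,48.476) [heading=353, draw]
    PD: pen down
    FD 17: (-13.405,48.476) -> (3.468,46.404) [heading=353, draw]
    -- iteration 3/3 --
    FD 7: (3.468,46.404) -> (10.416,45.551) [heading=353, draw]
    PD: pen down
    FD 17: (10.416,45.551) -> (27.289,43.479) [heading=353, draw]
  ]
]
RT 180: heading 353 -> 173
LT 270: heading 173 -> 83
LT 270: heading 83 -> 353
PD: pen down
Final: pos=(27.289,43.479), heading=353, 13 segment(s) drawn

Segment lengths:
  seg 1: (-8,-8) -> (-9.268,-10.719), length = 3
  seg 2: (-9.268,-10.719) -> (-12.662,-4.597), length = 7
  seg 3: (-12.662,-4.597) -> (-20.903,10.272), length = 17
  seg 4: (-20.903,10.272) -> (-24.297,16.394), length = 7
  seg 5: (-24.297,16.394) -> (-32.539,31.263), length = 17
  seg 6: (-32.539,31.263) -> (-35.932,37.385), length = 7
  seg 7: (-35.932,37.385) -> (-44.174,52.254), length = 17
  seg 8: (-44.174,52.254) -> (-37.226,51.401), length = 7
  seg 9: (-37.226,51.401) -> (-20.353,49.329), length = 17
  seg 10: (-20.353,49.329) -> (-13.405,48.476), length = 7
  seg 11: (-13.405,48.476) -> (3.468,46.404), length = 17
  seg 12: (3.468,46.404) -> (10.416,45.551), length = 7
  seg 13: (10.416,45.551) -> (27.289,43.479), length = 17
Total = 147

Answer: 147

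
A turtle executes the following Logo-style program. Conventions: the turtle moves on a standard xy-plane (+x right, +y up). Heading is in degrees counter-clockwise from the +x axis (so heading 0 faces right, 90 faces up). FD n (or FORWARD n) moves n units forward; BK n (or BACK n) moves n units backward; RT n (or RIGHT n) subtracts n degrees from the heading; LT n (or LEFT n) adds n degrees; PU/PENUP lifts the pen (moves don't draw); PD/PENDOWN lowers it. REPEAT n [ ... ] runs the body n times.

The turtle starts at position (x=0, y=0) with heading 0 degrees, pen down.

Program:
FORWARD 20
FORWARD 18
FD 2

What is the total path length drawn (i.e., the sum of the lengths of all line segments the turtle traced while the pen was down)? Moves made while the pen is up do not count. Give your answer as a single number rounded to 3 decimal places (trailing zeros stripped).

Executing turtle program step by step:
Start: pos=(0,0), heading=0, pen down
FD 20: (0,0) -> (20,0) [heading=0, draw]
FD 18: (20,0) -> (38,0) [heading=0, draw]
FD 2: (38,0) -> (40,0) [heading=0, draw]
Final: pos=(40,0), heading=0, 3 segment(s) drawn

Segment lengths:
  seg 1: (0,0) -> (20,0), length = 20
  seg 2: (20,0) -> (38,0), length = 18
  seg 3: (38,0) -> (40,0), length = 2
Total = 40

Answer: 40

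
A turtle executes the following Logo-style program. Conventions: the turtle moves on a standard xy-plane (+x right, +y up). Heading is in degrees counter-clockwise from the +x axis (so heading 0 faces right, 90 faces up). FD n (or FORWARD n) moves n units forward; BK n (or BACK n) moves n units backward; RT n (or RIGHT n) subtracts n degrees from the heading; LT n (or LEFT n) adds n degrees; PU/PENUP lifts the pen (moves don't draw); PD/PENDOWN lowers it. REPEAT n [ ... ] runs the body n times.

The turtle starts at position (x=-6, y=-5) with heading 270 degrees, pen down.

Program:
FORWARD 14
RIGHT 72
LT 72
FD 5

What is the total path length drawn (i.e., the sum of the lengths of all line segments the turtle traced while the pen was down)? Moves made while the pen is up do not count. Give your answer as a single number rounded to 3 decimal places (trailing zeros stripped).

Executing turtle program step by step:
Start: pos=(-6,-5), heading=270, pen down
FD 14: (-6,-5) -> (-6,-19) [heading=270, draw]
RT 72: heading 270 -> 198
LT 72: heading 198 -> 270
FD 5: (-6,-19) -> (-6,-24) [heading=270, draw]
Final: pos=(-6,-24), heading=270, 2 segment(s) drawn

Segment lengths:
  seg 1: (-6,-5) -> (-6,-19), length = 14
  seg 2: (-6,-19) -> (-6,-24), length = 5
Total = 19

Answer: 19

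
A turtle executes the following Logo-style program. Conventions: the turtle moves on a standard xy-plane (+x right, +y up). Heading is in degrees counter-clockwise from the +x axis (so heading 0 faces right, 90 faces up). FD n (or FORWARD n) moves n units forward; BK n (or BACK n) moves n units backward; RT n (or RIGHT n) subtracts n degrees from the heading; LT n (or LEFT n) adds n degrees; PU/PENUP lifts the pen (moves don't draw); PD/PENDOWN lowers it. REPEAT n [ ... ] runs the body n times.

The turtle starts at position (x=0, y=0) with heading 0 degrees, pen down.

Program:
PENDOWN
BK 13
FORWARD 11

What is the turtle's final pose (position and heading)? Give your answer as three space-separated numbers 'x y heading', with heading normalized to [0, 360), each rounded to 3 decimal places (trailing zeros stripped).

Executing turtle program step by step:
Start: pos=(0,0), heading=0, pen down
PD: pen down
BK 13: (0,0) -> (-13,0) [heading=0, draw]
FD 11: (-13,0) -> (-2,0) [heading=0, draw]
Final: pos=(-2,0), heading=0, 2 segment(s) drawn

Answer: -2 0 0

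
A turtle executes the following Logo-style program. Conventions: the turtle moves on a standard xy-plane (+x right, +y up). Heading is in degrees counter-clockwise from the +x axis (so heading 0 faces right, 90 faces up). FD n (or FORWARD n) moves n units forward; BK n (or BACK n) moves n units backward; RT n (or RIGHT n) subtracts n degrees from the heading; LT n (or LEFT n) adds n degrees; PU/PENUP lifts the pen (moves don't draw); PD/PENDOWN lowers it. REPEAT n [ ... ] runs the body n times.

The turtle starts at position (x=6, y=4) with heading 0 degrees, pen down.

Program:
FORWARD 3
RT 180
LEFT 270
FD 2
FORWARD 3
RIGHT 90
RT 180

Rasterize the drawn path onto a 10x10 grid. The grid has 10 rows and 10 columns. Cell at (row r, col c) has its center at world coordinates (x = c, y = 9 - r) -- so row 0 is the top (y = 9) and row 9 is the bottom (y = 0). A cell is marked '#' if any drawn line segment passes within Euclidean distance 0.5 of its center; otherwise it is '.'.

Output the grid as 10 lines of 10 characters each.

Segment 0: (6,4) -> (9,4)
Segment 1: (9,4) -> (9,6)
Segment 2: (9,6) -> (9,9)

Answer: .........#
.........#
.........#
.........#
.........#
......####
..........
..........
..........
..........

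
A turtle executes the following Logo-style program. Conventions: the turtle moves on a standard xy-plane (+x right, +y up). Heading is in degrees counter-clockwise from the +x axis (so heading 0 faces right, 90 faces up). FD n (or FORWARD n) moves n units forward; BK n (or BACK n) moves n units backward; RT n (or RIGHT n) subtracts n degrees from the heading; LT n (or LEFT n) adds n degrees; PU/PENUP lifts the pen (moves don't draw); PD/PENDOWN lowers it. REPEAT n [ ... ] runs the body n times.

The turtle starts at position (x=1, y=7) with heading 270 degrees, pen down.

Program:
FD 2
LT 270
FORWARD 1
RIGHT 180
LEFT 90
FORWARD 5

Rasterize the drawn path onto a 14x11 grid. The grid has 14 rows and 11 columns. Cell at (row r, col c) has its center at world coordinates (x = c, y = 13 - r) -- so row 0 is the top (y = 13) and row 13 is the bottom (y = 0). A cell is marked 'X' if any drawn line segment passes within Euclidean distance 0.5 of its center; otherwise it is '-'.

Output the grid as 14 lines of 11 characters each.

Segment 0: (1,7) -> (1,5)
Segment 1: (1,5) -> (-0,5)
Segment 2: (-0,5) -> (0,10)

Answer: -----------
-----------
-----------
X----------
X----------
X----------
XX---------
XX---------
XX---------
-----------
-----------
-----------
-----------
-----------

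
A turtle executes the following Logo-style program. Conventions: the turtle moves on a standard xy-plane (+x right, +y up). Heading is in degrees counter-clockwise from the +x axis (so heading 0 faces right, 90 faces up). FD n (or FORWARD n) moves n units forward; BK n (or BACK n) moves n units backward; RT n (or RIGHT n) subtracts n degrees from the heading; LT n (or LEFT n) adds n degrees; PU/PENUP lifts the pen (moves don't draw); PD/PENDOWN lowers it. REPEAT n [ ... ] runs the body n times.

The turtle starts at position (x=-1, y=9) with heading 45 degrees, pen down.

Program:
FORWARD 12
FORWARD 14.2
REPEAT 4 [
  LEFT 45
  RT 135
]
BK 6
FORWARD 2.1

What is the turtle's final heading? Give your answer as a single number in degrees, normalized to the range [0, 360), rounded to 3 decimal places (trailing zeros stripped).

Answer: 45

Derivation:
Executing turtle program step by step:
Start: pos=(-1,9), heading=45, pen down
FD 12: (-1,9) -> (7.485,17.485) [heading=45, draw]
FD 14.2: (7.485,17.485) -> (17.526,27.526) [heading=45, draw]
REPEAT 4 [
  -- iteration 1/4 --
  LT 45: heading 45 -> 90
  RT 135: heading 90 -> 315
  -- iteration 2/4 --
  LT 45: heading 315 -> 0
  RT 135: heading 0 -> 225
  -- iteration 3/4 --
  LT 45: heading 225 -> 270
  RT 135: heading 270 -> 135
  -- iteration 4/4 --
  LT 45: heading 135 -> 180
  RT 135: heading 180 -> 45
]
BK 6: (17.526,27.526) -> (13.284,23.284) [heading=45, draw]
FD 2.1: (13.284,23.284) -> (14.768,24.768) [heading=45, draw]
Final: pos=(14.768,24.768), heading=45, 4 segment(s) drawn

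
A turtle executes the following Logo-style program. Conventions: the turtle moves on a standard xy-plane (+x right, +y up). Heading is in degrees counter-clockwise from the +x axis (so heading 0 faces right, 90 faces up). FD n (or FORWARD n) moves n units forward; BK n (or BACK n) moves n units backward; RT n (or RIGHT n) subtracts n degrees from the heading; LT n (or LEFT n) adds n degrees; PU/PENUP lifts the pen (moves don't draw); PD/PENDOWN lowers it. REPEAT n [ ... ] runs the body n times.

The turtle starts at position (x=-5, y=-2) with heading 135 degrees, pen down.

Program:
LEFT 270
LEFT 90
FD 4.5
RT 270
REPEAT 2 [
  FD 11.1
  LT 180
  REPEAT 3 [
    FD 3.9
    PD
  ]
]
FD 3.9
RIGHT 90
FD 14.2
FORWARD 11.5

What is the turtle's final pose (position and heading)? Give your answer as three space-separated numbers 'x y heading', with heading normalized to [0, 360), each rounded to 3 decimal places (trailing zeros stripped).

Executing turtle program step by step:
Start: pos=(-5,-2), heading=135, pen down
LT 270: heading 135 -> 45
LT 90: heading 45 -> 135
FD 4.5: (-5,-2) -> (-8.182,1.182) [heading=135, draw]
RT 270: heading 135 -> 225
REPEAT 2 [
  -- iteration 1/2 --
  FD 11.1: (-8.182,1.182) -> (-16.031,-6.667) [heading=225, draw]
  LT 180: heading 225 -> 45
  REPEAT 3 [
    -- iteration 1/3 --
    FD 3.9: (-16.031,-6.667) -> (-13.273,-3.909) [heading=45, draw]
    PD: pen down
    -- iteration 2/3 --
    FD 3.9: (-13.273,-3.909) -> (-10.515,-1.151) [heading=45, draw]
    PD: pen down
    -- iteration 3/3 --
    FD 3.9: (-10.515,-1.151) -> (-7.758,1.606) [heading=45, draw]
    PD: pen down
  ]
  -- iteration 2/2 --
  FD 11.1: (-7.758,1.606) -> (0.091,9.455) [heading=45, draw]
  LT 180: heading 45 -> 225
  REPEAT 3 [
    -- iteration 1/3 --
    FD 3.9: (0.091,9.455) -> (-2.667,6.697) [heading=225, draw]
    PD: pen down
    -- iteration 2/3 --
    FD 3.9: (-2.667,6.697) -> (-5.424,3.94) [heading=225, draw]
    PD: pen down
    -- iteration 3/3 --
    FD 3.9: (-5.424,3.94) -> (-8.182,1.182) [heading=225, draw]
    PD: pen down
  ]
]
FD 3.9: (-8.182,1.182) -> (-10.94,-1.576) [heading=225, draw]
RT 90: heading 225 -> 135
FD 14.2: (-10.94,-1.576) -> (-20.981,8.465) [heading=135, draw]
FD 11.5: (-20.981,8.465) -> (-29.112,16.597) [heading=135, draw]
Final: pos=(-29.112,16.597), heading=135, 12 segment(s) drawn

Answer: -29.112 16.597 135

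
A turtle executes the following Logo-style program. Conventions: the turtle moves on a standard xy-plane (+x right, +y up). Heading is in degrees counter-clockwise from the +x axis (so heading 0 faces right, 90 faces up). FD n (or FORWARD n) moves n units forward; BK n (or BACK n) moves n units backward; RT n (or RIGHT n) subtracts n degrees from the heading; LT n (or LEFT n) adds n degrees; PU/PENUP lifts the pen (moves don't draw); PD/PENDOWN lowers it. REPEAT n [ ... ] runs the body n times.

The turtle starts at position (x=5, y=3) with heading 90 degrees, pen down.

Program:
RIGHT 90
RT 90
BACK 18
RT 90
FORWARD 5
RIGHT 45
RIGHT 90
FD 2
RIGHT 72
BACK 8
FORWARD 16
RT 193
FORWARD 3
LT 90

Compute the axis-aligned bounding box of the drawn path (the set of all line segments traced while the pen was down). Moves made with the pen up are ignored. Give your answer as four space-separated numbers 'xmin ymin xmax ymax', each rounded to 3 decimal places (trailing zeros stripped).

Executing turtle program step by step:
Start: pos=(5,3), heading=90, pen down
RT 90: heading 90 -> 0
RT 90: heading 0 -> 270
BK 18: (5,3) -> (5,21) [heading=270, draw]
RT 90: heading 270 -> 180
FD 5: (5,21) -> (0,21) [heading=180, draw]
RT 45: heading 180 -> 135
RT 90: heading 135 -> 45
FD 2: (0,21) -> (1.414,22.414) [heading=45, draw]
RT 72: heading 45 -> 333
BK 8: (1.414,22.414) -> (-5.714,26.046) [heading=333, draw]
FD 16: (-5.714,26.046) -> (8.542,18.782) [heading=333, draw]
RT 193: heading 333 -> 140
FD 3: (8.542,18.782) -> (6.244,20.711) [heading=140, draw]
LT 90: heading 140 -> 230
Final: pos=(6.244,20.711), heading=230, 6 segment(s) drawn

Segment endpoints: x in {-5.714, 0, 1.414, 5, 5, 6.244, 8.542}, y in {3, 18.782, 20.711, 21, 22.414, 26.046}
xmin=-5.714, ymin=3, xmax=8.542, ymax=26.046

Answer: -5.714 3 8.542 26.046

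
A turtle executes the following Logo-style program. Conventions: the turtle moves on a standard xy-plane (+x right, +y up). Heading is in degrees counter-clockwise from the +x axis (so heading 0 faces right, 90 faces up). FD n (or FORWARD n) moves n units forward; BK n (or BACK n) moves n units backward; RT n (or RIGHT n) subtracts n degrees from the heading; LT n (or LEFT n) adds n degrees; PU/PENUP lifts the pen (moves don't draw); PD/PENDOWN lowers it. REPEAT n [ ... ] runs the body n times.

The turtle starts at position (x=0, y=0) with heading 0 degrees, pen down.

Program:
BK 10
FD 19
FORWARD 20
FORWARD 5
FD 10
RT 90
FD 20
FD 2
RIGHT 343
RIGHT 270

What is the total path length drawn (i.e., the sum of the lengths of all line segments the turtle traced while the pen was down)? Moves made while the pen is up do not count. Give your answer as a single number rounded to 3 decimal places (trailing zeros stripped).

Executing turtle program step by step:
Start: pos=(0,0), heading=0, pen down
BK 10: (0,0) -> (-10,0) [heading=0, draw]
FD 19: (-10,0) -> (9,0) [heading=0, draw]
FD 20: (9,0) -> (29,0) [heading=0, draw]
FD 5: (29,0) -> (34,0) [heading=0, draw]
FD 10: (34,0) -> (44,0) [heading=0, draw]
RT 90: heading 0 -> 270
FD 20: (44,0) -> (44,-20) [heading=270, draw]
FD 2: (44,-20) -> (44,-22) [heading=270, draw]
RT 343: heading 270 -> 287
RT 270: heading 287 -> 17
Final: pos=(44,-22), heading=17, 7 segment(s) drawn

Segment lengths:
  seg 1: (0,0) -> (-10,0), length = 10
  seg 2: (-10,0) -> (9,0), length = 19
  seg 3: (9,0) -> (29,0), length = 20
  seg 4: (29,0) -> (34,0), length = 5
  seg 5: (34,0) -> (44,0), length = 10
  seg 6: (44,0) -> (44,-20), length = 20
  seg 7: (44,-20) -> (44,-22), length = 2
Total = 86

Answer: 86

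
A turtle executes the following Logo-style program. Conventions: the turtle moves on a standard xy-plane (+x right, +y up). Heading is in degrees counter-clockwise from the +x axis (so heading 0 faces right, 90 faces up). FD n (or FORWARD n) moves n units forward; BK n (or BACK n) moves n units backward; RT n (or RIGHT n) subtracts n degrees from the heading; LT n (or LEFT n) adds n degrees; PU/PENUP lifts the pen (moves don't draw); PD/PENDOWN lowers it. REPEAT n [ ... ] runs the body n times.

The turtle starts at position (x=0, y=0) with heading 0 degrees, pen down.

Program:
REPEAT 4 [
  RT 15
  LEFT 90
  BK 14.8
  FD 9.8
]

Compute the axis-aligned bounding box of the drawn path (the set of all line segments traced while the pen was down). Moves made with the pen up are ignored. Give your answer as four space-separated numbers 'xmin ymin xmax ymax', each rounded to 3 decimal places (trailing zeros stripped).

Answer: -3.831 -14.296 13.501 9.023

Derivation:
Executing turtle program step by step:
Start: pos=(0,0), heading=0, pen down
REPEAT 4 [
  -- iteration 1/4 --
  RT 15: heading 0 -> 345
  LT 90: heading 345 -> 75
  BK 14.8: (0,0) -> (-3.831,-14.296) [heading=75, draw]
  FD 9.8: (-3.831,-14.296) -> (-1.294,-4.83) [heading=75, draw]
  -- iteration 2/4 --
  RT 15: heading 75 -> 60
  LT 90: heading 60 -> 150
  BK 14.8: (-1.294,-4.83) -> (11.523,-12.23) [heading=150, draw]
  FD 9.8: (11.523,-12.23) -> (3.036,-7.33) [heading=150, draw]
  -- iteration 3/4 --
  RT 15: heading 150 -> 135
  LT 90: heading 135 -> 225
  BK 14.8: (3.036,-7.33) -> (13.501,3.136) [heading=225, draw]
  FD 9.8: (13.501,3.136) -> (6.572,-3.794) [heading=225, draw]
  -- iteration 4/4 --
  RT 15: heading 225 -> 210
  LT 90: heading 210 -> 300
  BK 14.8: (6.572,-3.794) -> (-0.828,9.023) [heading=300, draw]
  FD 9.8: (-0.828,9.023) -> (4.072,0.536) [heading=300, draw]
]
Final: pos=(4.072,0.536), heading=300, 8 segment(s) drawn

Segment endpoints: x in {-3.831, -1.294, -0.828, 0, 3.036, 4.072, 6.572, 11.523, 13.501}, y in {-14.296, -12.23, -7.33, -4.83, -3.794, 0, 0.536, 3.136, 9.023}
xmin=-3.831, ymin=-14.296, xmax=13.501, ymax=9.023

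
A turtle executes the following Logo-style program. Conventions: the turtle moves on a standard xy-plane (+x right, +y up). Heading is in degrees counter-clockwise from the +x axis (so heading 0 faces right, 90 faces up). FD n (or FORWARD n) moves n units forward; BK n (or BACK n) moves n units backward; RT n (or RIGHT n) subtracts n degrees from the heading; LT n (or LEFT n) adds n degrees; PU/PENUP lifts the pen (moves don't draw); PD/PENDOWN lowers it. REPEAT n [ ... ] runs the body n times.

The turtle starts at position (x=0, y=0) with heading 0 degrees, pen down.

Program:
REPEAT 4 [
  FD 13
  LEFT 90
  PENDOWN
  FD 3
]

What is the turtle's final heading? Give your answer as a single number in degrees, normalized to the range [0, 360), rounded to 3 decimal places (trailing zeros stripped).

Answer: 0

Derivation:
Executing turtle program step by step:
Start: pos=(0,0), heading=0, pen down
REPEAT 4 [
  -- iteration 1/4 --
  FD 13: (0,0) -> (13,0) [heading=0, draw]
  LT 90: heading 0 -> 90
  PD: pen down
  FD 3: (13,0) -> (13,3) [heading=90, draw]
  -- iteration 2/4 --
  FD 13: (13,3) -> (13,16) [heading=90, draw]
  LT 90: heading 90 -> 180
  PD: pen down
  FD 3: (13,16) -> (10,16) [heading=180, draw]
  -- iteration 3/4 --
  FD 13: (10,16) -> (-3,16) [heading=180, draw]
  LT 90: heading 180 -> 270
  PD: pen down
  FD 3: (-3,16) -> (-3,13) [heading=270, draw]
  -- iteration 4/4 --
  FD 13: (-3,13) -> (-3,0) [heading=270, draw]
  LT 90: heading 270 -> 0
  PD: pen down
  FD 3: (-3,0) -> (0,0) [heading=0, draw]
]
Final: pos=(0,0), heading=0, 8 segment(s) drawn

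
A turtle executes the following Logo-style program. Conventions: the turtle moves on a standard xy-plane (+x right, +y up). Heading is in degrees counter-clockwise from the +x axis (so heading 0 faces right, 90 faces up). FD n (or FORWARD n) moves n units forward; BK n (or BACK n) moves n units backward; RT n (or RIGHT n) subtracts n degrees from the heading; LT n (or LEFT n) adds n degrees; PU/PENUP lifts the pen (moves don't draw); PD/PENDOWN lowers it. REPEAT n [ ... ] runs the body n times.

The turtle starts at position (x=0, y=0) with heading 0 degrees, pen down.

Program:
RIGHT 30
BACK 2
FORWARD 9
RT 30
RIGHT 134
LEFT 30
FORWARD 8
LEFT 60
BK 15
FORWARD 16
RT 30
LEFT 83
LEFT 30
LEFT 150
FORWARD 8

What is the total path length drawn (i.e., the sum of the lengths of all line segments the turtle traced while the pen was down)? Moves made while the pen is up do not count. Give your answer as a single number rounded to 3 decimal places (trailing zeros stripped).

Answer: 58

Derivation:
Executing turtle program step by step:
Start: pos=(0,0), heading=0, pen down
RT 30: heading 0 -> 330
BK 2: (0,0) -> (-1.732,1) [heading=330, draw]
FD 9: (-1.732,1) -> (6.062,-3.5) [heading=330, draw]
RT 30: heading 330 -> 300
RT 134: heading 300 -> 166
LT 30: heading 166 -> 196
FD 8: (6.062,-3.5) -> (-1.628,-5.705) [heading=196, draw]
LT 60: heading 196 -> 256
BK 15: (-1.628,-5.705) -> (2.001,8.849) [heading=256, draw]
FD 16: (2.001,8.849) -> (-1.87,-6.675) [heading=256, draw]
RT 30: heading 256 -> 226
LT 83: heading 226 -> 309
LT 30: heading 309 -> 339
LT 150: heading 339 -> 129
FD 8: (-1.87,-6.675) -> (-6.904,-0.458) [heading=129, draw]
Final: pos=(-6.904,-0.458), heading=129, 6 segment(s) drawn

Segment lengths:
  seg 1: (0,0) -> (-1.732,1), length = 2
  seg 2: (-1.732,1) -> (6.062,-3.5), length = 9
  seg 3: (6.062,-3.5) -> (-1.628,-5.705), length = 8
  seg 4: (-1.628,-5.705) -> (2.001,8.849), length = 15
  seg 5: (2.001,8.849) -> (-1.87,-6.675), length = 16
  seg 6: (-1.87,-6.675) -> (-6.904,-0.458), length = 8
Total = 58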